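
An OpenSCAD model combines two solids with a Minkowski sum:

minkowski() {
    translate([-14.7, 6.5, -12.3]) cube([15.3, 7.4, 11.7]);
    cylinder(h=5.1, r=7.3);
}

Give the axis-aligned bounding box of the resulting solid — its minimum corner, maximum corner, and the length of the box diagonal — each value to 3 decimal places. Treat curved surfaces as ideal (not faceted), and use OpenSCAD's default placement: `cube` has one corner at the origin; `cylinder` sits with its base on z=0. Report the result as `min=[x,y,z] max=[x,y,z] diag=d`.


min=[-22.000,-0.800,-12.300] max=[7.900,21.200,4.500] diag=40.746

A = translate([-14.7, 6.5, -12.3]) cube([15.3, 7.4, 11.7]) → bbox [-14.7,6.5,-12.3] .. [0.6,13.9,-0.6]
B = cylinder(h=5.1, r=7.3) → bbox [-7.3,-7.3,0] .. [7.3,7.3,5.1]
lo = A.lo+B.lo = [-14.7-7.3, 6.5-7.3, -12.3+0] = [-22.000,-0.800,-12.300]
hi = A.hi+B.hi = [0.6+7.3, 13.9+7.3, -0.6+5.1] = [7.900,21.200,4.500]
diag = √(29.9²+22²+16.8²) = √1660.25 = 40.746


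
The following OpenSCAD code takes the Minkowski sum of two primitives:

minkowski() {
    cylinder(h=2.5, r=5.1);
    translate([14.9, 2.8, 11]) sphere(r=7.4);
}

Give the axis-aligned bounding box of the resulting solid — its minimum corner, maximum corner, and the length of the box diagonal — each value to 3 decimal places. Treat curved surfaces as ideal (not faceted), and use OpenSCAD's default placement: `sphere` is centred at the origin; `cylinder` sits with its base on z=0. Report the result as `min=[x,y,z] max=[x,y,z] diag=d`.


A = translate([14.9, 2.8, 11]) sphere(r=7.4) → bbox [7.5,-4.6,3.6] .. [22.3,10.2,18.4]
B = cylinder(h=2.5, r=5.1) → bbox [-5.1,-5.1,0] .. [5.1,5.1,2.5]
lo = A.lo+B.lo = [7.5-5.1, -4.6-5.1, 3.6+0] = [2.400,-9.700,3.600]
hi = A.hi+B.hi = [22.3+5.1, 10.2+5.1, 18.4+2.5] = [27.400,15.300,20.900]
diag = √(25²+25²+17.3²) = √1549.29 = 39.361

min=[2.400,-9.700,3.600] max=[27.400,15.300,20.900] diag=39.361


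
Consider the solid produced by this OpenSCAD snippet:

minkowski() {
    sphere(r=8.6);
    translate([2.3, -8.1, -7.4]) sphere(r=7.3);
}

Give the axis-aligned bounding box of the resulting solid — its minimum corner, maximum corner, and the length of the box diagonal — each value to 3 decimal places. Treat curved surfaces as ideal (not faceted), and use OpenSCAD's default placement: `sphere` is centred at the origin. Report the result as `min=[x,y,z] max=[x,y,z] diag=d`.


A = translate([2.3, -8.1, -7.4]) sphere(r=7.3) → bbox [-5,-15.4,-14.7] .. [9.6,-0.8,-0.1]
B = sphere(r=8.6) → bbox [-8.6,-8.6,-8.6] .. [8.6,8.6,8.6]
lo = A.lo+B.lo = [-5-8.6, -15.4-8.6, -14.7-8.6] = [-13.600,-24.000,-23.300]
hi = A.hi+B.hi = [9.6+8.6, -0.8+8.6, -0.1+8.6] = [18.200,7.800,8.500]
diag = √(31.8²+31.8²+31.8²) = √3033.72 = 55.079

min=[-13.600,-24.000,-23.300] max=[18.200,7.800,8.500] diag=55.079


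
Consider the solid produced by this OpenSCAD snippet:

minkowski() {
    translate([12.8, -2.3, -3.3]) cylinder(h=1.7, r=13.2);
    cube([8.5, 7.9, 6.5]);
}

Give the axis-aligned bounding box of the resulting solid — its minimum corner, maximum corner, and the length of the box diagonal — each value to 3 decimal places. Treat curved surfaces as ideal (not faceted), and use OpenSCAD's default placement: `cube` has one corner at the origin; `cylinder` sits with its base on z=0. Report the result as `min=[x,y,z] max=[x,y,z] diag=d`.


A = translate([12.8, -2.3, -3.3]) cylinder(h=1.7, r=13.2) → bbox [-0.4,-15.5,-3.3] .. [26,10.9,-1.6]
B = cube([8.5, 7.9, 6.5]) → bbox [0,0,0] .. [8.5,7.9,6.5]
lo = A.lo+B.lo = [-0.4+0, -15.5+0, -3.3+0] = [-0.400,-15.500,-3.300]
hi = A.hi+B.hi = [26+8.5, 10.9+7.9, -1.6+6.5] = [34.500,18.800,4.900]
diag = √(34.9²+34.3²+8.2²) = √2461.74 = 49.616

min=[-0.400,-15.500,-3.300] max=[34.500,18.800,4.900] diag=49.616


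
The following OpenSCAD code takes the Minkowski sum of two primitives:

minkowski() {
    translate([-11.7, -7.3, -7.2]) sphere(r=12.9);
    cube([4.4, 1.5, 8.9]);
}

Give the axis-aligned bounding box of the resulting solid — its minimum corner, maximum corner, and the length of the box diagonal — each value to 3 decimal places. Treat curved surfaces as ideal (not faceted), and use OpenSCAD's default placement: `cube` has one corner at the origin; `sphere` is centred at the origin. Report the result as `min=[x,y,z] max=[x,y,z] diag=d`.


min=[-24.600,-20.200,-20.100] max=[5.600,7.100,14.600] diag=53.492

A = translate([-11.7, -7.3, -7.2]) sphere(r=12.9) → bbox [-24.6,-20.2,-20.1] .. [1.2,5.6,5.7]
B = cube([4.4, 1.5, 8.9]) → bbox [0,0,0] .. [4.4,1.5,8.9]
lo = A.lo+B.lo = [-24.6+0, -20.2+0, -20.1+0] = [-24.600,-20.200,-20.100]
hi = A.hi+B.hi = [1.2+4.4, 5.6+1.5, 5.7+8.9] = [5.600,7.100,14.600]
diag = √(30.2²+27.3²+34.7²) = √2861.42 = 53.492


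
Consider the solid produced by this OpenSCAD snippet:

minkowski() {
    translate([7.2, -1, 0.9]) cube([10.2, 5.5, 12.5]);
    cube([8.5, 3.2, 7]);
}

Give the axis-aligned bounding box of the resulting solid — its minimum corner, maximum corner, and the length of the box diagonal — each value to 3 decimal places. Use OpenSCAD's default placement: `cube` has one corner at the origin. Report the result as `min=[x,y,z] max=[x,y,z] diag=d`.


A = translate([7.2, -1, 0.9]) cube([10.2, 5.5, 12.5]) → bbox [7.2,-1,0.9] .. [17.4,4.5,13.4]
B = cube([8.5, 3.2, 7]) → bbox [0,0,0] .. [8.5,3.2,7]
lo = A.lo+B.lo = [7.2+0, -1+0, 0.9+0] = [7.200,-1.000,0.900]
hi = A.hi+B.hi = [17.4+8.5, 4.5+3.2, 13.4+7] = [25.900,7.700,20.400]
diag = √(18.7²+8.7²+19.5²) = √805.63 = 28.384

min=[7.200,-1.000,0.900] max=[25.900,7.700,20.400] diag=28.384


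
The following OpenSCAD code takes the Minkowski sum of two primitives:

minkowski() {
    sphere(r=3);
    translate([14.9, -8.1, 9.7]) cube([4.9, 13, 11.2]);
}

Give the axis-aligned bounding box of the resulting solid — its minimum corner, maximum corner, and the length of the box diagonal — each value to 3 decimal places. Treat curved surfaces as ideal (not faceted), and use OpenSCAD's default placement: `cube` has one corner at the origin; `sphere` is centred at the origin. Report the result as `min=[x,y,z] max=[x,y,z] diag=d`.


A = translate([14.9, -8.1, 9.7]) cube([4.9, 13, 11.2]) → bbox [14.9,-8.1,9.7] .. [19.8,4.9,20.9]
B = sphere(r=3) → bbox [-3,-3,-3] .. [3,3,3]
lo = A.lo+B.lo = [14.9-3, -8.1-3, 9.7-3] = [11.900,-11.100,6.700]
hi = A.hi+B.hi = [19.8+3, 4.9+3, 20.9+3] = [22.800,7.900,23.900]
diag = √(10.9²+19²+17.2²) = √775.65 = 27.850

min=[11.900,-11.100,6.700] max=[22.800,7.900,23.900] diag=27.850


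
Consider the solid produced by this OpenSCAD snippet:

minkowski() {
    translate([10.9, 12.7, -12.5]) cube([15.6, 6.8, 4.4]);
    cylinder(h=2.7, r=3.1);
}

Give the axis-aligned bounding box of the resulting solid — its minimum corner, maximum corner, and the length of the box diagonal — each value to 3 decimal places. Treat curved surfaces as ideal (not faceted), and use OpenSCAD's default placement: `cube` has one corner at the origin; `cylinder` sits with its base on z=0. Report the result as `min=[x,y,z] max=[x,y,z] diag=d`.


min=[7.800,9.600,-12.500] max=[29.600,22.600,-5.400] diag=26.356

A = translate([10.9, 12.7, -12.5]) cube([15.6, 6.8, 4.4]) → bbox [10.9,12.7,-12.5] .. [26.5,19.5,-8.1]
B = cylinder(h=2.7, r=3.1) → bbox [-3.1,-3.1,0] .. [3.1,3.1,2.7]
lo = A.lo+B.lo = [10.9-3.1, 12.7-3.1, -12.5+0] = [7.800,9.600,-12.500]
hi = A.hi+B.hi = [26.5+3.1, 19.5+3.1, -8.1+2.7] = [29.600,22.600,-5.400]
diag = √(21.8²+13²+7.1²) = √694.65 = 26.356


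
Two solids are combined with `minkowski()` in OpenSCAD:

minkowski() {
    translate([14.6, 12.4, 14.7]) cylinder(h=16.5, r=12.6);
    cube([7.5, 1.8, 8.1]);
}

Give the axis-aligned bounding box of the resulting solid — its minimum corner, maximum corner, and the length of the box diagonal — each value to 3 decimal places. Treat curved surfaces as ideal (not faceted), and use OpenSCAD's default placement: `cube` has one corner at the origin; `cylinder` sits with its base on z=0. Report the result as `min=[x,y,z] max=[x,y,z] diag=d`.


min=[2.000,-0.200,14.700] max=[34.700,26.800,39.300] diag=49.025

A = translate([14.6, 12.4, 14.7]) cylinder(h=16.5, r=12.6) → bbox [2,-0.2,14.7] .. [27.2,25,31.2]
B = cube([7.5, 1.8, 8.1]) → bbox [0,0,0] .. [7.5,1.8,8.1]
lo = A.lo+B.lo = [2+0, -0.2+0, 14.7+0] = [2.000,-0.200,14.700]
hi = A.hi+B.hi = [27.2+7.5, 25+1.8, 31.2+8.1] = [34.700,26.800,39.300]
diag = √(32.7²+27²+24.6²) = √2403.45 = 49.025


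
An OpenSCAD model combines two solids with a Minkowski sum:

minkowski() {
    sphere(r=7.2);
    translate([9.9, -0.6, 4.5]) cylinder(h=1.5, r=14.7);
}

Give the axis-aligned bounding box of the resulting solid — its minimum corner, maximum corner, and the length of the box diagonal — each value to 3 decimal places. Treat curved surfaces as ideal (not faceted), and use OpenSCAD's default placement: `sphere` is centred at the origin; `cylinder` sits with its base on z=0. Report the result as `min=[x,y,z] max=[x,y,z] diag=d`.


A = translate([9.9, -0.6, 4.5]) cylinder(h=1.5, r=14.7) → bbox [-4.8,-15.3,4.5] .. [24.6,14.1,6]
B = sphere(r=7.2) → bbox [-7.2,-7.2,-7.2] .. [7.2,7.2,7.2]
lo = A.lo+B.lo = [-4.8-7.2, -15.3-7.2, 4.5-7.2] = [-12.000,-22.500,-2.700]
hi = A.hi+B.hi = [24.6+7.2, 14.1+7.2, 6+7.2] = [31.800,21.300,13.200]
diag = √(43.8²+43.8²+15.9²) = √4089.69 = 63.951

min=[-12.000,-22.500,-2.700] max=[31.800,21.300,13.200] diag=63.951


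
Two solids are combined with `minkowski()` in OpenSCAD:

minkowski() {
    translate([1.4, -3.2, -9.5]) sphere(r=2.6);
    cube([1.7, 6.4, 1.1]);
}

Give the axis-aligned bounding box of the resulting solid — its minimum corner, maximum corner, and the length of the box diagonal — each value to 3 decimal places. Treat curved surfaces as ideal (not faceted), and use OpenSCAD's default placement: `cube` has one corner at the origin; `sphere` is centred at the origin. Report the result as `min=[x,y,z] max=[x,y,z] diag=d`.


A = translate([1.4, -3.2, -9.5]) sphere(r=2.6) → bbox [-1.2,-5.8,-12.1] .. [4,-0.6,-6.9]
B = cube([1.7, 6.4, 1.1]) → bbox [0,0,0] .. [1.7,6.4,1.1]
lo = A.lo+B.lo = [-1.2+0, -5.8+0, -12.1+0] = [-1.200,-5.800,-12.100]
hi = A.hi+B.hi = [4+1.7, -0.6+6.4, -6.9+1.1] = [5.700,5.800,-5.800]
diag = √(6.9²+11.6²+6.3²) = √221.86 = 14.895

min=[-1.200,-5.800,-12.100] max=[5.700,5.800,-5.800] diag=14.895


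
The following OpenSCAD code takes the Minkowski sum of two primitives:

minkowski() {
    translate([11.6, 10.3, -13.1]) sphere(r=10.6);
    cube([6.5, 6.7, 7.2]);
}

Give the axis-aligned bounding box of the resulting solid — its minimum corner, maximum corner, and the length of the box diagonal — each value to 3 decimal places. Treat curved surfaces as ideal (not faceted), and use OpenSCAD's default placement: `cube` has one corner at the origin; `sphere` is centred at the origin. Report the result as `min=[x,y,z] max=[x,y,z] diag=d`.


min=[1.000,-0.300,-23.700] max=[28.700,27.600,4.700] diag=48.500

A = translate([11.6, 10.3, -13.1]) sphere(r=10.6) → bbox [1,-0.3,-23.7] .. [22.2,20.9,-2.5]
B = cube([6.5, 6.7, 7.2]) → bbox [0,0,0] .. [6.5,6.7,7.2]
lo = A.lo+B.lo = [1+0, -0.3+0, -23.7+0] = [1.000,-0.300,-23.700]
hi = A.hi+B.hi = [22.2+6.5, 20.9+6.7, -2.5+7.2] = [28.700,27.600,4.700]
diag = √(27.7²+27.9²+28.4²) = √2352.26 = 48.500


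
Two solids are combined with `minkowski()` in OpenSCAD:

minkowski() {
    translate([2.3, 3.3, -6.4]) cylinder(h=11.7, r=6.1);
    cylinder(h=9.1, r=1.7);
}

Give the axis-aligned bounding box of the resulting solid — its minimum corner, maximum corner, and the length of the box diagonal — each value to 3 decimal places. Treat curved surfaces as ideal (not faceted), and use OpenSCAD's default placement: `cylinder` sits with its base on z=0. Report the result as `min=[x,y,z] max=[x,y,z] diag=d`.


min=[-5.500,-4.500,-6.400] max=[10.100,11.100,14.400] diag=30.321

A = translate([2.3, 3.3, -6.4]) cylinder(h=11.7, r=6.1) → bbox [-3.8,-2.8,-6.4] .. [8.4,9.4,5.3]
B = cylinder(h=9.1, r=1.7) → bbox [-1.7,-1.7,0] .. [1.7,1.7,9.1]
lo = A.lo+B.lo = [-3.8-1.7, -2.8-1.7, -6.4+0] = [-5.500,-4.500,-6.400]
hi = A.hi+B.hi = [8.4+1.7, 9.4+1.7, 5.3+9.1] = [10.100,11.100,14.400]
diag = √(15.6²+15.6²+20.8²) = √919.36 = 30.321


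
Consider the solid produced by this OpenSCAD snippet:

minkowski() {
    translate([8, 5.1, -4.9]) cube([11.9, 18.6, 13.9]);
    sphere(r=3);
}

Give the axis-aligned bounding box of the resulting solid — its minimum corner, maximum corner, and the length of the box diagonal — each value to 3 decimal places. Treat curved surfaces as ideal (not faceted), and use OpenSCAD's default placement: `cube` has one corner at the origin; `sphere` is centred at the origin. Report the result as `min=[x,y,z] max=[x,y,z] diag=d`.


min=[5.000,2.100,-7.900] max=[22.900,26.700,12.000] diag=36.354

A = translate([8, 5.1, -4.9]) cube([11.9, 18.6, 13.9]) → bbox [8,5.1,-4.9] .. [19.9,23.7,9]
B = sphere(r=3) → bbox [-3,-3,-3] .. [3,3,3]
lo = A.lo+B.lo = [8-3, 5.1-3, -4.9-3] = [5.000,2.100,-7.900]
hi = A.hi+B.hi = [19.9+3, 23.7+3, 9+3] = [22.900,26.700,12.000]
diag = √(17.9²+24.6²+19.9²) = √1321.58 = 36.354


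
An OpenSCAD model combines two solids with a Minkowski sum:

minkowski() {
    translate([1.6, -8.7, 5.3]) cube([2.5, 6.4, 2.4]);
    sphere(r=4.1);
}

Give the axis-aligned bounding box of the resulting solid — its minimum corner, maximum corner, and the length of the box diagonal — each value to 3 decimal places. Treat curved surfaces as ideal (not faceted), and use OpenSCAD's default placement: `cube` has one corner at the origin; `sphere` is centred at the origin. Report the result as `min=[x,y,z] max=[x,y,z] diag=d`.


min=[-2.500,-12.800,1.200] max=[8.200,1.800,11.800] diag=20.976

A = translate([1.6, -8.7, 5.3]) cube([2.5, 6.4, 2.4]) → bbox [1.6,-8.7,5.3] .. [4.1,-2.3,7.7]
B = sphere(r=4.1) → bbox [-4.1,-4.1,-4.1] .. [4.1,4.1,4.1]
lo = A.lo+B.lo = [1.6-4.1, -8.7-4.1, 5.3-4.1] = [-2.500,-12.800,1.200]
hi = A.hi+B.hi = [4.1+4.1, -2.3+4.1, 7.7+4.1] = [8.200,1.800,11.800]
diag = √(10.7²+14.6²+10.6²) = √440.01 = 20.976


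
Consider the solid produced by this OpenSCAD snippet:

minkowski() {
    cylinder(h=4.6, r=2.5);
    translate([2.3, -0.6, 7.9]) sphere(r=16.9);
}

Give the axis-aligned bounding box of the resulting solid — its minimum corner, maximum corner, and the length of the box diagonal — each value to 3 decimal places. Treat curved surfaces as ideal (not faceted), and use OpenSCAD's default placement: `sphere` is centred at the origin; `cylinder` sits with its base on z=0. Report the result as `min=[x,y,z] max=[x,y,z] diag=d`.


min=[-17.100,-20.000,-9.000] max=[21.700,18.800,29.400] diag=66.973

A = translate([2.3, -0.6, 7.9]) sphere(r=16.9) → bbox [-14.6,-17.5,-9] .. [19.2,16.3,24.8]
B = cylinder(h=4.6, r=2.5) → bbox [-2.5,-2.5,0] .. [2.5,2.5,4.6]
lo = A.lo+B.lo = [-14.6-2.5, -17.5-2.5, -9+0] = [-17.100,-20.000,-9.000]
hi = A.hi+B.hi = [19.2+2.5, 16.3+2.5, 24.8+4.6] = [21.700,18.800,29.400]
diag = √(38.8²+38.8²+38.4²) = √4485.44 = 66.973


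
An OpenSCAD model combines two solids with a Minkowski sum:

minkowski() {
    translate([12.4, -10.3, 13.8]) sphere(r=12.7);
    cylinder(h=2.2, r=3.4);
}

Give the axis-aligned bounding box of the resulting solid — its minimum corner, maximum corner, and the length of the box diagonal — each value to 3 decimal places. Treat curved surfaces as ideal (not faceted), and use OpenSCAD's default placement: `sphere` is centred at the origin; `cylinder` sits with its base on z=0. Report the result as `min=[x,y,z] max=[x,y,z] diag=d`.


A = translate([12.4, -10.3, 13.8]) sphere(r=12.7) → bbox [-0.3,-23,1.1] .. [25.1,2.4,26.5]
B = cylinder(h=2.2, r=3.4) → bbox [-3.4,-3.4,0] .. [3.4,3.4,2.2]
lo = A.lo+B.lo = [-0.3-3.4, -23-3.4, 1.1+0] = [-3.700,-26.400,1.100]
hi = A.hi+B.hi = [25.1+3.4, 2.4+3.4, 26.5+2.2] = [28.500,5.800,28.700]
diag = √(32.2²+32.2²+27.6²) = √2835.44 = 53.249

min=[-3.700,-26.400,1.100] max=[28.500,5.800,28.700] diag=53.249


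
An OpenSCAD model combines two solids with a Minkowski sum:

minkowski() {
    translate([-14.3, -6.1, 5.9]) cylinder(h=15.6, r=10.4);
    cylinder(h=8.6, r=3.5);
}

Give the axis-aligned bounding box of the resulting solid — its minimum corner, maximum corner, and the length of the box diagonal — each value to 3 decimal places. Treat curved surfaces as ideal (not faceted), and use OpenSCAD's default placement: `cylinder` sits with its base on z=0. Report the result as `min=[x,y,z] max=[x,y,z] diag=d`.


min=[-28.200,-20.000,5.900] max=[-0.400,7.800,30.100] diag=46.166

A = translate([-14.3, -6.1, 5.9]) cylinder(h=15.6, r=10.4) → bbox [-24.7,-16.5,5.9] .. [-3.9,4.3,21.5]
B = cylinder(h=8.6, r=3.5) → bbox [-3.5,-3.5,0] .. [3.5,3.5,8.6]
lo = A.lo+B.lo = [-24.7-3.5, -16.5-3.5, 5.9+0] = [-28.200,-20.000,5.900]
hi = A.hi+B.hi = [-3.9+3.5, 4.3+3.5, 21.5+8.6] = [-0.400,7.800,30.100]
diag = √(27.8²+27.8²+24.2²) = √2131.32 = 46.166


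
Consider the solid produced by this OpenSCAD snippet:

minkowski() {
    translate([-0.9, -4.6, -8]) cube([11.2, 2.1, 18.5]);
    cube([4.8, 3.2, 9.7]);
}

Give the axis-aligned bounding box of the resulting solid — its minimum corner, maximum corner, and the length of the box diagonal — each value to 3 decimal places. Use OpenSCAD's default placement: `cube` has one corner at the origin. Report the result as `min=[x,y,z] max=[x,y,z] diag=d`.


min=[-0.900,-4.600,-8.000] max=[15.100,0.700,20.200] diag=32.853

A = translate([-0.9, -4.6, -8]) cube([11.2, 2.1, 18.5]) → bbox [-0.9,-4.6,-8] .. [10.3,-2.5,10.5]
B = cube([4.8, 3.2, 9.7]) → bbox [0,0,0] .. [4.8,3.2,9.7]
lo = A.lo+B.lo = [-0.9+0, -4.6+0, -8+0] = [-0.900,-4.600,-8.000]
hi = A.hi+B.hi = [10.3+4.8, -2.5+3.2, 10.5+9.7] = [15.100,0.700,20.200]
diag = √(16²+5.3²+28.2²) = √1079.33 = 32.853


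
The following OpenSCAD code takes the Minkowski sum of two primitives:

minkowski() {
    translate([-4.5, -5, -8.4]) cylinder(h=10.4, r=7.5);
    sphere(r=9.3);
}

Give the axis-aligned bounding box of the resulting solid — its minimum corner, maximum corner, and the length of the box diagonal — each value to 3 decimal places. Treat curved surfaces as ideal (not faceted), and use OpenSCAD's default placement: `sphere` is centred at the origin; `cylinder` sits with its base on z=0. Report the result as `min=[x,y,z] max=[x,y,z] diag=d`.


min=[-21.300,-21.800,-17.700] max=[12.300,11.800,11.300] diag=55.668

A = translate([-4.5, -5, -8.4]) cylinder(h=10.4, r=7.5) → bbox [-12,-12.5,-8.4] .. [3,2.5,2]
B = sphere(r=9.3) → bbox [-9.3,-9.3,-9.3] .. [9.3,9.3,9.3]
lo = A.lo+B.lo = [-12-9.3, -12.5-9.3, -8.4-9.3] = [-21.300,-21.800,-17.700]
hi = A.hi+B.hi = [3+9.3, 2.5+9.3, 2+9.3] = [12.300,11.800,11.300]
diag = √(33.6²+33.6²+29²) = √3098.92 = 55.668


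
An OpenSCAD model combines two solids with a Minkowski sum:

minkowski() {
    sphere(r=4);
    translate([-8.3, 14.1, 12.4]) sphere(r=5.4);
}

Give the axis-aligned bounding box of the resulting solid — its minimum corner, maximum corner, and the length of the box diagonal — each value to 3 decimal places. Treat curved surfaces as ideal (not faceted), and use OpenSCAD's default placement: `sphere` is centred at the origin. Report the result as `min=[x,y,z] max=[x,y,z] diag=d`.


min=[-17.700,4.700,3.000] max=[1.100,23.500,21.800] diag=32.563

A = translate([-8.3, 14.1, 12.4]) sphere(r=5.4) → bbox [-13.7,8.7,7] .. [-2.9,19.5,17.8]
B = sphere(r=4) → bbox [-4,-4,-4] .. [4,4,4]
lo = A.lo+B.lo = [-13.7-4, 8.7-4, 7-4] = [-17.700,4.700,3.000]
hi = A.hi+B.hi = [-2.9+4, 19.5+4, 17.8+4] = [1.100,23.500,21.800]
diag = √(18.8²+18.8²+18.8²) = √1060.32 = 32.563


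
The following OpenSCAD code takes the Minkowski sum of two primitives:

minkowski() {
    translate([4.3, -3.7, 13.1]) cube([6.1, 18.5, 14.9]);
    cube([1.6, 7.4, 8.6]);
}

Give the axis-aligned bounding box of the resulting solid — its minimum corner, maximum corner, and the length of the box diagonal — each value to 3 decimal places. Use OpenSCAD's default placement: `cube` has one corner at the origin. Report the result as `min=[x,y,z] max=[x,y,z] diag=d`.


A = translate([4.3, -3.7, 13.1]) cube([6.1, 18.5, 14.9]) → bbox [4.3,-3.7,13.1] .. [10.4,14.8,28]
B = cube([1.6, 7.4, 8.6]) → bbox [0,0,0] .. [1.6,7.4,8.6]
lo = A.lo+B.lo = [4.3+0, -3.7+0, 13.1+0] = [4.300,-3.700,13.100]
hi = A.hi+B.hi = [10.4+1.6, 14.8+7.4, 28+8.6] = [12.000,22.200,36.600]
diag = √(7.7²+25.9²+23.5²) = √1282.35 = 35.810

min=[4.300,-3.700,13.100] max=[12.000,22.200,36.600] diag=35.810


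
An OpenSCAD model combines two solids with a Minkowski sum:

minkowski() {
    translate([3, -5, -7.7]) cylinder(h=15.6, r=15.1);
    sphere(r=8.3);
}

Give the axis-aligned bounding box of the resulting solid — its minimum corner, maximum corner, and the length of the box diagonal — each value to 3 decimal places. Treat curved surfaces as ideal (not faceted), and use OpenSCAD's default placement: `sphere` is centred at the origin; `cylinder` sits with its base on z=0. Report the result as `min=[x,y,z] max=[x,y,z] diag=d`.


A = translate([3, -5, -7.7]) cylinder(h=15.6, r=15.1) → bbox [-12.1,-20.1,-7.7] .. [18.1,10.1,7.9]
B = sphere(r=8.3) → bbox [-8.3,-8.3,-8.3] .. [8.3,8.3,8.3]
lo = A.lo+B.lo = [-12.1-8.3, -20.1-8.3, -7.7-8.3] = [-20.400,-28.400,-16.000]
hi = A.hi+B.hi = [18.1+8.3, 10.1+8.3, 7.9+8.3] = [26.400,18.400,16.200]
diag = √(46.8²+46.8²+32.2²) = √5417.32 = 73.602

min=[-20.400,-28.400,-16.000] max=[26.400,18.400,16.200] diag=73.602


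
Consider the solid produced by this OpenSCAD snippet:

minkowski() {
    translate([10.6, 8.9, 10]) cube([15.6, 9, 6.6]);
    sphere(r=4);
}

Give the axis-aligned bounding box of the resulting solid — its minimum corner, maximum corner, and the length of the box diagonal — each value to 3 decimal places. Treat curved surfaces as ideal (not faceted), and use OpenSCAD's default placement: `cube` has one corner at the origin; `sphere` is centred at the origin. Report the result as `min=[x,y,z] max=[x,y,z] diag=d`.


min=[6.600,4.900,6.000] max=[30.200,21.900,20.600] diag=32.544

A = translate([10.6, 8.9, 10]) cube([15.6, 9, 6.6]) → bbox [10.6,8.9,10] .. [26.2,17.9,16.6]
B = sphere(r=4) → bbox [-4,-4,-4] .. [4,4,4]
lo = A.lo+B.lo = [10.6-4, 8.9-4, 10-4] = [6.600,4.900,6.000]
hi = A.hi+B.hi = [26.2+4, 17.9+4, 16.6+4] = [30.200,21.900,20.600]
diag = √(23.6²+17²+14.6²) = √1059.12 = 32.544


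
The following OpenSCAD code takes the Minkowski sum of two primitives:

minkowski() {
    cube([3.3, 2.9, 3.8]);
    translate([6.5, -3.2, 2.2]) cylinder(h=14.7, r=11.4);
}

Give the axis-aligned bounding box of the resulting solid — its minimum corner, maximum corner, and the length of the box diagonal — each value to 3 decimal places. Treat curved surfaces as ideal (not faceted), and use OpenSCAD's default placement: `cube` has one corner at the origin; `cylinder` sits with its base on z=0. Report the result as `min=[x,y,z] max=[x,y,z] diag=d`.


min=[-4.900,-14.600,2.200] max=[21.200,11.100,20.700] diag=41.036

A = translate([6.5, -3.2, 2.2]) cylinder(h=14.7, r=11.4) → bbox [-4.9,-14.6,2.2] .. [17.9,8.2,16.9]
B = cube([3.3, 2.9, 3.8]) → bbox [0,0,0] .. [3.3,2.9,3.8]
lo = A.lo+B.lo = [-4.9+0, -14.6+0, 2.2+0] = [-4.900,-14.600,2.200]
hi = A.hi+B.hi = [17.9+3.3, 8.2+2.9, 16.9+3.8] = [21.200,11.100,20.700]
diag = √(26.1²+25.7²+18.5²) = √1683.95 = 41.036


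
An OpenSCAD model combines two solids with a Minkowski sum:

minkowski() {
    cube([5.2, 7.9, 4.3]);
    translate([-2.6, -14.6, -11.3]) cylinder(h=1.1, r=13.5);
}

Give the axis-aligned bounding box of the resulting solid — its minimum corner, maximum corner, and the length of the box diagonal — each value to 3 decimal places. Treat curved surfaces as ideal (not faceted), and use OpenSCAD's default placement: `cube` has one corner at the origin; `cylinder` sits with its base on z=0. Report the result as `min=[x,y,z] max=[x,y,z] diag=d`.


A = translate([-2.6, -14.6, -11.3]) cylinder(h=1.1, r=13.5) → bbox [-16.1,-28.1,-11.3] .. [10.9,-1.1,-10.2]
B = cube([5.2, 7.9, 4.3]) → bbox [0,0,0] .. [5.2,7.9,4.3]
lo = A.lo+B.lo = [-16.1+0, -28.1+0, -11.3+0] = [-16.100,-28.100,-11.300]
hi = A.hi+B.hi = [10.9+5.2, -1.1+7.9, -10.2+4.3] = [16.100,6.800,-5.900]
diag = √(32.2²+34.9²+5.4²) = √2284.01 = 47.791

min=[-16.100,-28.100,-11.300] max=[16.100,6.800,-5.900] diag=47.791


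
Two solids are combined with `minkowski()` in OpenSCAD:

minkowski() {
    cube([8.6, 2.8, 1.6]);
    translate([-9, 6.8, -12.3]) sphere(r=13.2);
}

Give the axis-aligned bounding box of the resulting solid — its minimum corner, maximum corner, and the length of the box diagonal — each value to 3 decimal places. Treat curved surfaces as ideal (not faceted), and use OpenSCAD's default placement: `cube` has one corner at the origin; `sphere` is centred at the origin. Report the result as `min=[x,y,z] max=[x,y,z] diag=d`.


A = translate([-9, 6.8, -12.3]) sphere(r=13.2) → bbox [-22.2,-6.4,-25.5] .. [4.2,20,0.9]
B = cube([8.6, 2.8, 1.6]) → bbox [0,0,0] .. [8.6,2.8,1.6]
lo = A.lo+B.lo = [-22.2+0, -6.4+0, -25.5+0] = [-22.200,-6.400,-25.500]
hi = A.hi+B.hi = [4.2+8.6, 20+2.8, 0.9+1.6] = [12.800,22.800,2.500]
diag = √(35²+29.2²+28²) = √2861.64 = 53.494

min=[-22.200,-6.400,-25.500] max=[12.800,22.800,2.500] diag=53.494


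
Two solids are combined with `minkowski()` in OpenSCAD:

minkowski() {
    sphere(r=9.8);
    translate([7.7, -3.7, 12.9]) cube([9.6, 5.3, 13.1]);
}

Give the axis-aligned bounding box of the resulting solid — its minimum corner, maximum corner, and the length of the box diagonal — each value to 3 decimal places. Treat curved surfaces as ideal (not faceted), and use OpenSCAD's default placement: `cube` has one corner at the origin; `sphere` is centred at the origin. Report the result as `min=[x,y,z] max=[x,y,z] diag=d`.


min=[-2.100,-13.500,3.100] max=[27.100,11.400,35.800] diag=50.418

A = translate([7.7, -3.7, 12.9]) cube([9.6, 5.3, 13.1]) → bbox [7.7,-3.7,12.9] .. [17.3,1.6,26]
B = sphere(r=9.8) → bbox [-9.8,-9.8,-9.8] .. [9.8,9.8,9.8]
lo = A.lo+B.lo = [7.7-9.8, -3.7-9.8, 12.9-9.8] = [-2.100,-13.500,3.100]
hi = A.hi+B.hi = [17.3+9.8, 1.6+9.8, 26+9.8] = [27.100,11.400,35.800]
diag = √(29.2²+24.9²+32.7²) = √2541.94 = 50.418


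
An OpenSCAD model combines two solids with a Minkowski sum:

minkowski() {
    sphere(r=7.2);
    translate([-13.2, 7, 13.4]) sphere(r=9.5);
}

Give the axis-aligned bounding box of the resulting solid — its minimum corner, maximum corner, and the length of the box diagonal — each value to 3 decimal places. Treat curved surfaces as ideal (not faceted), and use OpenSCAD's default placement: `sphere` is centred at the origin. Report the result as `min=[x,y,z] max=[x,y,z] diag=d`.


A = translate([-13.2, 7, 13.4]) sphere(r=9.5) → bbox [-22.7,-2.5,3.9] .. [-3.7,16.5,22.9]
B = sphere(r=7.2) → bbox [-7.2,-7.2,-7.2] .. [7.2,7.2,7.2]
lo = A.lo+B.lo = [-22.7-7.2, -2.5-7.2, 3.9-7.2] = [-29.900,-9.700,-3.300]
hi = A.hi+B.hi = [-3.7+7.2, 16.5+7.2, 22.9+7.2] = [3.500,23.700,30.100]
diag = √(33.4²+33.4²+33.4²) = √3346.68 = 57.850

min=[-29.900,-9.700,-3.300] max=[3.500,23.700,30.100] diag=57.850


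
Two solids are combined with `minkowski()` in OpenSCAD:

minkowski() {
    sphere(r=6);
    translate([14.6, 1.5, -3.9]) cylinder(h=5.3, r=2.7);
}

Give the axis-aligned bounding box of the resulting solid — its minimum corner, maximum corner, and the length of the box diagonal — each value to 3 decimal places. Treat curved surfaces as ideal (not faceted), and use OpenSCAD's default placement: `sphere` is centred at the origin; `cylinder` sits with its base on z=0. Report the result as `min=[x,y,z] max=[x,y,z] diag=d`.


min=[5.900,-7.200,-9.900] max=[23.300,10.200,7.400] diag=30.080

A = translate([14.6, 1.5, -3.9]) cylinder(h=5.3, r=2.7) → bbox [11.9,-1.2,-3.9] .. [17.3,4.2,1.4]
B = sphere(r=6) → bbox [-6,-6,-6] .. [6,6,6]
lo = A.lo+B.lo = [11.9-6, -1.2-6, -3.9-6] = [5.900,-7.200,-9.900]
hi = A.hi+B.hi = [17.3+6, 4.2+6, 1.4+6] = [23.300,10.200,7.400]
diag = √(17.4²+17.4²+17.3²) = √904.81 = 30.080


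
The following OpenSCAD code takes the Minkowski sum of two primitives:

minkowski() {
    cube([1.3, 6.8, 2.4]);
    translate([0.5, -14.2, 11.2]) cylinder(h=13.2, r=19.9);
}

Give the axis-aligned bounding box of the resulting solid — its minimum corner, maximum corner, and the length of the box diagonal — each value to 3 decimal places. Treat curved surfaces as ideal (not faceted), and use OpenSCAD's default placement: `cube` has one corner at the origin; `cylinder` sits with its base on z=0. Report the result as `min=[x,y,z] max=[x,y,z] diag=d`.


A = translate([0.5, -14.2, 11.2]) cylinder(h=13.2, r=19.9) → bbox [-19.4,-34.1,11.2] .. [20.4,5.7,24.4]
B = cube([1.3, 6.8, 2.4]) → bbox [0,0,0] .. [1.3,6.8,2.4]
lo = A.lo+B.lo = [-19.4+0, -34.1+0, 11.2+0] = [-19.400,-34.100,11.200]
hi = A.hi+B.hi = [20.4+1.3, 5.7+6.8, 24.4+2.4] = [21.700,12.500,26.800]
diag = √(41.1²+46.6²+15.6²) = √4104.13 = 64.063

min=[-19.400,-34.100,11.200] max=[21.700,12.500,26.800] diag=64.063


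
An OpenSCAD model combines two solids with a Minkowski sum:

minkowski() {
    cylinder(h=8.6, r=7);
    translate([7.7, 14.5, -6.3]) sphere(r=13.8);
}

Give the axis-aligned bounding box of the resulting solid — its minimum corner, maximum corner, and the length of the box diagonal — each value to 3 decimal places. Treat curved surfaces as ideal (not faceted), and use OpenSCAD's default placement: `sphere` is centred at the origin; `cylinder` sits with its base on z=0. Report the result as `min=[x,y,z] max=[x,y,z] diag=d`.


min=[-13.100,-6.300,-20.100] max=[28.500,35.300,16.100] diag=69.076

A = translate([7.7, 14.5, -6.3]) sphere(r=13.8) → bbox [-6.1,0.7,-20.1] .. [21.5,28.3,7.5]
B = cylinder(h=8.6, r=7) → bbox [-7,-7,0] .. [7,7,8.6]
lo = A.lo+B.lo = [-6.1-7, 0.7-7, -20.1+0] = [-13.100,-6.300,-20.100]
hi = A.hi+B.hi = [21.5+7, 28.3+7, 7.5+8.6] = [28.500,35.300,16.100]
diag = √(41.6²+41.6²+36.2²) = √4771.56 = 69.076


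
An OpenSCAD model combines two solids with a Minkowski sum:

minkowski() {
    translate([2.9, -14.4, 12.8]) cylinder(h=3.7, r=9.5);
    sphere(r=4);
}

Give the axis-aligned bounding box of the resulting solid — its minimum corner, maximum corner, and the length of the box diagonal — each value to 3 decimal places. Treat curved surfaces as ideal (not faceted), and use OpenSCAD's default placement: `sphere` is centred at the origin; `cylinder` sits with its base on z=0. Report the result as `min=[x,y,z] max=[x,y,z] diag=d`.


A = translate([2.9, -14.4, 12.8]) cylinder(h=3.7, r=9.5) → bbox [-6.6,-23.9,12.8] .. [12.4,-4.9,16.5]
B = sphere(r=4) → bbox [-4,-4,-4] .. [4,4,4]
lo = A.lo+B.lo = [-6.6-4, -23.9-4, 12.8-4] = [-10.600,-27.900,8.800]
hi = A.hi+B.hi = [12.4+4, -4.9+4, 16.5+4] = [16.400,-0.900,20.500]
diag = √(27²+27²+11.7²) = √1594.89 = 39.936

min=[-10.600,-27.900,8.800] max=[16.400,-0.900,20.500] diag=39.936


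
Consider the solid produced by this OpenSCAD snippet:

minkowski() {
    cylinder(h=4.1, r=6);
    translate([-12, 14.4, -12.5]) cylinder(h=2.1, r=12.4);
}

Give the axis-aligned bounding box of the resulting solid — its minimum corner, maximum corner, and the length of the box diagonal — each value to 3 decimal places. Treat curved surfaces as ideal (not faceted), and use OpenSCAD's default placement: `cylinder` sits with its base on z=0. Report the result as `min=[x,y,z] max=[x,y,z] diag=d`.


min=[-30.400,-4.000,-12.500] max=[6.400,32.800,-6.300] diag=52.411

A = translate([-12, 14.4, -12.5]) cylinder(h=2.1, r=12.4) → bbox [-24.4,2,-12.5] .. [0.4,26.8,-10.4]
B = cylinder(h=4.1, r=6) → bbox [-6,-6,0] .. [6,6,4.1]
lo = A.lo+B.lo = [-24.4-6, 2-6, -12.5+0] = [-30.400,-4.000,-12.500]
hi = A.hi+B.hi = [0.4+6, 26.8+6, -10.4+4.1] = [6.400,32.800,-6.300]
diag = √(36.8²+36.8²+6.2²) = √2746.92 = 52.411


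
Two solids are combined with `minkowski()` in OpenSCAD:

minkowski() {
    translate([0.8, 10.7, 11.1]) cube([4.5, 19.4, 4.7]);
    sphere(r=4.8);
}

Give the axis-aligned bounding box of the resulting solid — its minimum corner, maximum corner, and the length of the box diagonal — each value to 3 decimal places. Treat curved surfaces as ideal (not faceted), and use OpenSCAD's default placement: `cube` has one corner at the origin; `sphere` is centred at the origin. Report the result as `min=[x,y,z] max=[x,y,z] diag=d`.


A = translate([0.8, 10.7, 11.1]) cube([4.5, 19.4, 4.7]) → bbox [0.8,10.7,11.1] .. [5.3,30.1,15.8]
B = sphere(r=4.8) → bbox [-4.8,-4.8,-4.8] .. [4.8,4.8,4.8]
lo = A.lo+B.lo = [0.8-4.8, 10.7-4.8, 11.1-4.8] = [-4.000,5.900,6.300]
hi = A.hi+B.hi = [5.3+4.8, 30.1+4.8, 15.8+4.8] = [10.100,34.900,20.600]
diag = √(14.1²+29²+14.3²) = √1244.3 = 35.275

min=[-4.000,5.900,6.300] max=[10.100,34.900,20.600] diag=35.275


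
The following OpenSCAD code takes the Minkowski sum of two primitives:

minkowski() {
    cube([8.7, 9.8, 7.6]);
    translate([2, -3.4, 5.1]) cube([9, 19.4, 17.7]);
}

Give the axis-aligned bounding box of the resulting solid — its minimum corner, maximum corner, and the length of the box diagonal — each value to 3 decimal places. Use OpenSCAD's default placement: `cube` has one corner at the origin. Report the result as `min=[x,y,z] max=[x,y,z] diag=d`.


min=[2.000,-3.400,5.100] max=[19.700,25.800,30.400] diag=42.497

A = translate([2, -3.4, 5.1]) cube([9, 19.4, 17.7]) → bbox [2,-3.4,5.1] .. [11,16,22.8]
B = cube([8.7, 9.8, 7.6]) → bbox [0,0,0] .. [8.7,9.8,7.6]
lo = A.lo+B.lo = [2+0, -3.4+0, 5.1+0] = [2.000,-3.400,5.100]
hi = A.hi+B.hi = [11+8.7, 16+9.8, 22.8+7.6] = [19.700,25.800,30.400]
diag = √(17.7²+29.2²+25.3²) = √1806.02 = 42.497


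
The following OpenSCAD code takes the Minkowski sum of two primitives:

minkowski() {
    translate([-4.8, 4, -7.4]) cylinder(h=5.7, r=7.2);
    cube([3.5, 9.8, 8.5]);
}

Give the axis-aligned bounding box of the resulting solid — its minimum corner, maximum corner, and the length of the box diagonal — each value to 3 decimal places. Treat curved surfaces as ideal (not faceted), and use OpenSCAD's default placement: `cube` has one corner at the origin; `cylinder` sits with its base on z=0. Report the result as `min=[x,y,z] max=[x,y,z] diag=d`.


A = translate([-4.8, 4, -7.4]) cylinder(h=5.7, r=7.2) → bbox [-12,-3.2,-7.4] .. [2.4,11.2,-1.7]
B = cube([3.5, 9.8, 8.5]) → bbox [0,0,0] .. [3.5,9.8,8.5]
lo = A.lo+B.lo = [-12+0, -3.2+0, -7.4+0] = [-12.000,-3.200,-7.400]
hi = A.hi+B.hi = [2.4+3.5, 11.2+9.8, -1.7+8.5] = [5.900,21.000,6.800]
diag = √(17.9²+24.2²+14.2²) = √1107.69 = 33.282

min=[-12.000,-3.200,-7.400] max=[5.900,21.000,6.800] diag=33.282


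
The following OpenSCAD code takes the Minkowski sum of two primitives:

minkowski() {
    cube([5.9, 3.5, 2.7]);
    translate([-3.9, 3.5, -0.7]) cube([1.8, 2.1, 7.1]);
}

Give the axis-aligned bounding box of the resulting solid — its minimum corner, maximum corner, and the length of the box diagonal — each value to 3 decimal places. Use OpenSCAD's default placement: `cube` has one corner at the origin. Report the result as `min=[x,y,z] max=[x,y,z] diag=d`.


min=[-3.900,3.500,-0.700] max=[3.800,9.100,9.100] diag=13.663

A = translate([-3.9, 3.5, -0.7]) cube([1.8, 2.1, 7.1]) → bbox [-3.9,3.5,-0.7] .. [-2.1,5.6,6.4]
B = cube([5.9, 3.5, 2.7]) → bbox [0,0,0] .. [5.9,3.5,2.7]
lo = A.lo+B.lo = [-3.9+0, 3.5+0, -0.7+0] = [-3.900,3.500,-0.700]
hi = A.hi+B.hi = [-2.1+5.9, 5.6+3.5, 6.4+2.7] = [3.800,9.100,9.100]
diag = √(7.7²+5.6²+9.8²) = √186.69 = 13.663


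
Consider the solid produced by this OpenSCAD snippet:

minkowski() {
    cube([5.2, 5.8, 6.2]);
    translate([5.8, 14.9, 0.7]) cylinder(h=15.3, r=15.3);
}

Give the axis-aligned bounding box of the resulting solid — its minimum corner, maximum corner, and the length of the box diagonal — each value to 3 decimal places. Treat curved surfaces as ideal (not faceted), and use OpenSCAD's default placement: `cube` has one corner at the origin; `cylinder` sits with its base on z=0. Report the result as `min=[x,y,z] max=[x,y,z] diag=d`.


min=[-9.500,-0.400,0.700] max=[26.300,36.000,22.200] diag=55.397

A = translate([5.8, 14.9, 0.7]) cylinder(h=15.3, r=15.3) → bbox [-9.5,-0.4,0.7] .. [21.1,30.2,16]
B = cube([5.2, 5.8, 6.2]) → bbox [0,0,0] .. [5.2,5.8,6.2]
lo = A.lo+B.lo = [-9.5+0, -0.4+0, 0.7+0] = [-9.500,-0.400,0.700]
hi = A.hi+B.hi = [21.1+5.2, 30.2+5.8, 16+6.2] = [26.300,36.000,22.200]
diag = √(35.8²+36.4²+21.5²) = √3068.85 = 55.397


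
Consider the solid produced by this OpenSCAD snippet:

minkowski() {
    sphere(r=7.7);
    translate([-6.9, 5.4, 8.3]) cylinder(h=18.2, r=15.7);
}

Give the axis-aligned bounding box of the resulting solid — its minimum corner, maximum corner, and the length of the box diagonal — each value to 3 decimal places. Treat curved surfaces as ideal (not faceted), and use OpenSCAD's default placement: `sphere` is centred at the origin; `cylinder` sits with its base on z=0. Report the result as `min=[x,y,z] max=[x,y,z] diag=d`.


min=[-30.300,-18.000,0.600] max=[16.500,28.800,34.200] diag=74.226

A = translate([-6.9, 5.4, 8.3]) cylinder(h=18.2, r=15.7) → bbox [-22.6,-10.3,8.3] .. [8.8,21.1,26.5]
B = sphere(r=7.7) → bbox [-7.7,-7.7,-7.7] .. [7.7,7.7,7.7]
lo = A.lo+B.lo = [-22.6-7.7, -10.3-7.7, 8.3-7.7] = [-30.300,-18.000,0.600]
hi = A.hi+B.hi = [8.8+7.7, 21.1+7.7, 26.5+7.7] = [16.500,28.800,34.200]
diag = √(46.8²+46.8²+33.6²) = √5509.44 = 74.226


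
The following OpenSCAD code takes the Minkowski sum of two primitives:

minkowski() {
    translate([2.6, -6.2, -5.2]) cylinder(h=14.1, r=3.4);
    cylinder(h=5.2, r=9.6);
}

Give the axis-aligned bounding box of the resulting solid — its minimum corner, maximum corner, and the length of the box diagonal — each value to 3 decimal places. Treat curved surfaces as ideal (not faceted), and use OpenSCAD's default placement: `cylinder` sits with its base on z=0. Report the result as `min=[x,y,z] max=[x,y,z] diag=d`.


A = translate([2.6, -6.2, -5.2]) cylinder(h=14.1, r=3.4) → bbox [-0.8,-9.6,-5.2] .. [6,-2.8,8.9]
B = cylinder(h=5.2, r=9.6) → bbox [-9.6,-9.6,0] .. [9.6,9.6,5.2]
lo = A.lo+B.lo = [-0.8-9.6, -9.6-9.6, -5.2+0] = [-10.400,-19.200,-5.200]
hi = A.hi+B.hi = [6+9.6, -2.8+9.6, 8.9+5.2] = [15.600,6.800,14.100]
diag = √(26²+26²+19.3²) = √1724.49 = 41.527

min=[-10.400,-19.200,-5.200] max=[15.600,6.800,14.100] diag=41.527


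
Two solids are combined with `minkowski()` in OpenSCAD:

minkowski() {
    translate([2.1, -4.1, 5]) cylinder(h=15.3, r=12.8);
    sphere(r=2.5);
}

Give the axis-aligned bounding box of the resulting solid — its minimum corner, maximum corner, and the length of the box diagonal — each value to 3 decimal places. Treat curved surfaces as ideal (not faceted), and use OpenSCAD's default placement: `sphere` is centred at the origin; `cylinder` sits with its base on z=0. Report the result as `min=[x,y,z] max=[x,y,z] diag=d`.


A = translate([2.1, -4.1, 5]) cylinder(h=15.3, r=12.8) → bbox [-10.7,-16.9,5] .. [14.9,8.7,20.3]
B = sphere(r=2.5) → bbox [-2.5,-2.5,-2.5] .. [2.5,2.5,2.5]
lo = A.lo+B.lo = [-10.7-2.5, -16.9-2.5, 5-2.5] = [-13.200,-19.400,2.500]
hi = A.hi+B.hi = [14.9+2.5, 8.7+2.5, 20.3+2.5] = [17.400,11.200,22.800]
diag = √(30.6²+30.6²+20.3²) = √2284.81 = 47.800

min=[-13.200,-19.400,2.500] max=[17.400,11.200,22.800] diag=47.800


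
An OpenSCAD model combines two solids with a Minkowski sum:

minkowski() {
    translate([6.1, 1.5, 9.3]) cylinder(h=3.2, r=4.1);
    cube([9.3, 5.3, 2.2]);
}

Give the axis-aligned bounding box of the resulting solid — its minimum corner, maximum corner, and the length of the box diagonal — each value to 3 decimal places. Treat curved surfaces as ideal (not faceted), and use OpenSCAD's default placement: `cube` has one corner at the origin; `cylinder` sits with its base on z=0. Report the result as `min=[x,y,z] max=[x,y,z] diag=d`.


min=[2.000,-2.600,9.300] max=[19.500,10.900,14.700] diag=22.752

A = translate([6.1, 1.5, 9.3]) cylinder(h=3.2, r=4.1) → bbox [2,-2.6,9.3] .. [10.2,5.6,12.5]
B = cube([9.3, 5.3, 2.2]) → bbox [0,0,0] .. [9.3,5.3,2.2]
lo = A.lo+B.lo = [2+0, -2.6+0, 9.3+0] = [2.000,-2.600,9.300]
hi = A.hi+B.hi = [10.2+9.3, 5.6+5.3, 12.5+2.2] = [19.500,10.900,14.700]
diag = √(17.5²+13.5²+5.4²) = √517.66 = 22.752
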